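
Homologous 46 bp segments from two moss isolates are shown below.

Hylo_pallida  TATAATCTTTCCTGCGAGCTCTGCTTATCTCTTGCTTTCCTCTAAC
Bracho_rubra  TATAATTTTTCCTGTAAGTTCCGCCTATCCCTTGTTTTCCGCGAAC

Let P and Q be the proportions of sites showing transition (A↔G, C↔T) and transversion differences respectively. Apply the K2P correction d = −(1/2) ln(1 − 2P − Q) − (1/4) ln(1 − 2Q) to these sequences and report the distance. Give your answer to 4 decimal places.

Differing sites — 7:C/T (Ti); 15:C/T (Ti); 16:G/A (Ti); 19:C/T (Ti); 22:T/C (Ti); 25:T/C (Ti); 30:T/C (Ti); 35:C/T (Ti); 41:T/G (Tv); 43:T/G (Tv).
Of the 10 differences, 8 transitions and 2 transversions over 46 sites: P = 8/46 = 0.173913, Q = 2/46 = 0.043478.
d = −0.5·ln(0.608696) − 0.25·ln(0.913044) = −0.5·(-0.496436) − 0.25·(-0.090971) = 0.2710.

0.2710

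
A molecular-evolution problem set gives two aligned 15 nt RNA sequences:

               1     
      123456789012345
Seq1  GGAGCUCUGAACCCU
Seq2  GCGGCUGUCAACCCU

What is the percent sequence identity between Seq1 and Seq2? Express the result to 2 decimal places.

73.33%

The sequences differ at positions 2 (G/C), 3 (A/G), 7 (C/G), 9 (G/C).
11 of the 15 sites match, so the percent identity is 11/15 × 100 = 73.33%.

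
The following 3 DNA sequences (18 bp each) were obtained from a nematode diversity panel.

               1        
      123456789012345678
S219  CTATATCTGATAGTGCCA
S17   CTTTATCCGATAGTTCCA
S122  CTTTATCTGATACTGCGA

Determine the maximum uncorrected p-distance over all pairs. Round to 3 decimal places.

0.222

Pairwise Hamming distances:
  S219 vs S17: 3
  S219 vs S122: 3
  S17 vs S122: 4
The largest is 4 mismatches, between S17 and S122; p = 4/18 = 0.222.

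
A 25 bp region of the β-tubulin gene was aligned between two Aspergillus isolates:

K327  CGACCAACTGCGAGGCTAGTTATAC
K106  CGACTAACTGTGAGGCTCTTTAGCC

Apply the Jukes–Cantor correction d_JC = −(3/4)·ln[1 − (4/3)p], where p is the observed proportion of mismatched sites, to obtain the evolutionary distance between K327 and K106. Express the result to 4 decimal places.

0.2892

The sequences differ at positions 5 (C/T), 11 (C/T), 18 (A/C), 19 (G/T), 23 (T/G), 24 (A/C).
p = 6/25 = 0.240000.
d = −0.75 · ln(1 − (4/3)·0.240000) = −0.75 · ln(0.680000) = −0.75 · (-0.385662) = 0.2892.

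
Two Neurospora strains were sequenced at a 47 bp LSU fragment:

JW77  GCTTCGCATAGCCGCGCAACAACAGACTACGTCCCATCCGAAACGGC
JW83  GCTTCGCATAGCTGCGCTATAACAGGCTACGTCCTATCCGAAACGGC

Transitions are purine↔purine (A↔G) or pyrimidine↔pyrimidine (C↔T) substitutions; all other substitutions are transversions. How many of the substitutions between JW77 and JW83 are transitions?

4

Mismatches occur at site 13 (C→T, transition), site 18 (A→T, transversion), site 20 (C→T, transition), site 26 (A→G, transition), site 35 (C→T, transition).
Of the 5 differences, 4 transitions and 1 transversion, so the answer is 4.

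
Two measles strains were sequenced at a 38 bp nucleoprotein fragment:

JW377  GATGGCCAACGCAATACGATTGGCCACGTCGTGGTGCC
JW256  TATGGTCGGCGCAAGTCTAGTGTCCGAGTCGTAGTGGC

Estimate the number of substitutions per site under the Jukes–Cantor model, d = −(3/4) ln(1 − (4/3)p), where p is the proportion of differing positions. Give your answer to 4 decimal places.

The sequences differ at positions 1 (G/T), 6 (C/T), 8 (A/G), 9 (A/G), 15 (T/G), 16 (A/T), 18 (G/T), 20 (T/G), 23 (G/T), 26 (A/G), 27 (C/A), 33 (G/A), 37 (C/G).
p = 13/38 = 0.342105.
d = −0.75 · ln(1 − (4/3)·0.342105) = −0.75 · ln(0.543860) = −0.75 · (-0.609063) = 0.4568.

0.4568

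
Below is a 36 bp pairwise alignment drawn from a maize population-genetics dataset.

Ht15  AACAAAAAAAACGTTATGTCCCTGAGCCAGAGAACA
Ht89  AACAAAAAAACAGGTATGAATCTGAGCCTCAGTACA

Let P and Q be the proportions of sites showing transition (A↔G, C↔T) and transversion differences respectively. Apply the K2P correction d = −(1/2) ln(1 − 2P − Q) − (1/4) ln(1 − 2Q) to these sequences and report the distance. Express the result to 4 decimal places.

0.3097

Mismatches occur at site 11 (A→C, transversion), site 12 (C→A, transversion), site 14 (T→G, transversion), site 19 (T→A, transversion), site 20 (C→A, transversion), site 21 (C→T, transition), site 29 (A→T, transversion), site 30 (G→C, transversion), site 33 (A→T, transversion).
Of the 9 differences, 1 transition and 8 transversions over 36 sites: P = 1/36 = 0.027778, Q = 8/36 = 0.222222.
d = −0.5·ln(0.722222) − 0.25·ln(0.555556) = −0.5·(-0.325423) − 0.25·(-0.587786) = 0.3097.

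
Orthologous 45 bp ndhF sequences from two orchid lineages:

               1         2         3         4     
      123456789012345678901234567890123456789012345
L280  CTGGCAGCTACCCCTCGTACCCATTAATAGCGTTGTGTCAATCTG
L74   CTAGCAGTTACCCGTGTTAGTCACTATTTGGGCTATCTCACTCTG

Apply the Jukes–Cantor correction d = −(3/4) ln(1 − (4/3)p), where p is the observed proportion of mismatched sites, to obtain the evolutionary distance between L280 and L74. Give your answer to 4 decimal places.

The sequences differ at positions 3 (G/A), 8 (C/T), 14 (C/G), 16 (C/G), 17 (G/T), 20 (C/G), 21 (C/T), 24 (T/C), 27 (A/T), 29 (A/T), 31 (C/G), 33 (T/C), 35 (G/A), 37 (G/C), 41 (A/C).
p = 15/45 = 0.333333.
d = −0.75 · ln(1 − (4/3)·0.333333) = −0.75 · ln(0.555556) = −0.75 · (-0.587786) = 0.4408.

0.4408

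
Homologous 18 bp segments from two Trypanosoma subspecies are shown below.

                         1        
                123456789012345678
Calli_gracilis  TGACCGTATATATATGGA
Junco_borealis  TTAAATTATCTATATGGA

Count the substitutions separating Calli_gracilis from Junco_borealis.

Differing sites — 2:G/T; 4:C/A; 5:C/A; 6:G/T; 10:A/C.
That gives 5 mismatches out of 18 aligned sites, so the Hamming distance is 5.

5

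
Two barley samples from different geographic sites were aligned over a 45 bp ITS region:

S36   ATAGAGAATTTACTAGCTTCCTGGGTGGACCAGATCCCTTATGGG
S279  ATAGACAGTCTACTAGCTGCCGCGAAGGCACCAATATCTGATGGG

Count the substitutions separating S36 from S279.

15

The sequences differ at positions 6 (G/C), 8 (A/G), 10 (T/C), 19 (T/G), 22 (T/G), 23 (G/C), 25 (G/A), 26 (T/A), 29 (A/C), 30 (C/A), 32 (A/C), 33 (G/A), 36 (C/A), 37 (C/T), 40 (T/G).
That gives 15 mismatches out of 45 aligned sites, so the Hamming distance is 15.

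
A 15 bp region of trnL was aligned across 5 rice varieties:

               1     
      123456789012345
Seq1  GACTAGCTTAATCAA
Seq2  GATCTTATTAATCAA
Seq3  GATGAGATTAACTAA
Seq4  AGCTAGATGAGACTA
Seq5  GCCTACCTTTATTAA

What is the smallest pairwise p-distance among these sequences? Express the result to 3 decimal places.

Pairwise Hamming distances:
  Seq1 vs Seq2: 5
  Seq1 vs Seq3: 5
  Seq1 vs Seq4: 7
  Seq1 vs Seq5: 4
  Seq2 vs Seq3: 5
  Seq2 vs Seq4: 10
  Seq2 vs Seq5: 8
  Seq3 vs Seq4: 9
  Seq3 vs Seq5: 7
  Seq4 vs Seq5: 10
The smallest is 4 mismatches, between Seq1 and Seq5; p = 4/15 = 0.267.

0.267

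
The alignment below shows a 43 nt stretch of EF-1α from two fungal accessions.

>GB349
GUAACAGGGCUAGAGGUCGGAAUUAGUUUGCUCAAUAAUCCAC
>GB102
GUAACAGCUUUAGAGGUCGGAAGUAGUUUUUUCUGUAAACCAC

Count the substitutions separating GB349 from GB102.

9

Mismatches occur at site 8 (G→C), site 9 (G→U), site 10 (C→U), site 23 (U→G), site 30 (G→U), site 31 (C→U), site 34 (A→U), site 35 (A→G), site 39 (U→A).
That gives 9 mismatches out of 43 aligned sites, so the Hamming distance is 9.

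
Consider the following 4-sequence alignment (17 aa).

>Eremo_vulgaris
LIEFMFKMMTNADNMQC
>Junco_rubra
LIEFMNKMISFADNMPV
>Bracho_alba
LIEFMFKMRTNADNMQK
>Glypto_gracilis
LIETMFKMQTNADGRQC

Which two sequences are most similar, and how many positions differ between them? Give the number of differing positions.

Pairwise Hamming distances:
  Eremo_vulgaris vs Junco_rubra: 6
  Eremo_vulgaris vs Bracho_alba: 2
  Eremo_vulgaris vs Glypto_gracilis: 4
  Junco_rubra vs Bracho_alba: 6
  Junco_rubra vs Glypto_gracilis: 9
  Bracho_alba vs Glypto_gracilis: 5
The smallest is 2, between Eremo_vulgaris and Bracho_alba.

2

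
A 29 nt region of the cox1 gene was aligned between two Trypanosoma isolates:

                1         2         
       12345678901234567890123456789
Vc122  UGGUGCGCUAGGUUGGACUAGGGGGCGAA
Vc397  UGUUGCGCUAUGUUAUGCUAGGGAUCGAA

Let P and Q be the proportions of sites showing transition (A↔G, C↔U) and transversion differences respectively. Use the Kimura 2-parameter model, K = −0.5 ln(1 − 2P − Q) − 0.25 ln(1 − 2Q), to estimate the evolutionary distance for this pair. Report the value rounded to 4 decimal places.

Differing sites — 3:G/U (Tv); 11:G/U (Tv); 15:G/A (Ti); 16:G/U (Tv); 17:A/G (Ti); 24:G/A (Ti); 25:G/U (Tv).
Of the 7 differences, 3 transitions and 4 transversions over 29 sites: P = 3/29 = 0.103448, Q = 4/29 = 0.137931.
d = −0.5·ln(0.655173) − 0.25·ln(0.724138) = −0.5·(-0.422856) − 0.25·(-0.322773) = 0.2921.

0.2921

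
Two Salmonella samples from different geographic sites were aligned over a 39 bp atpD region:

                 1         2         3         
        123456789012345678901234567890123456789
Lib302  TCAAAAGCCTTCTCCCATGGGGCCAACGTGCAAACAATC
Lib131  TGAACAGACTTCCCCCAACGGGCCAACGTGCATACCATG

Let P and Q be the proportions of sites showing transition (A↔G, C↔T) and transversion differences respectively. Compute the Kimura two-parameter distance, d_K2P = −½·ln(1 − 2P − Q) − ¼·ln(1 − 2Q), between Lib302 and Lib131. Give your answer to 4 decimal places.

0.2801

Mismatches occur at site 2 (C→G, transversion), site 5 (A→C, transversion), site 8 (C→A, transversion), site 13 (T→C, transition), site 18 (T→A, transversion), site 19 (G→C, transversion), site 33 (A→T, transversion), site 36 (A→C, transversion), site 39 (C→G, transversion).
Of the 9 differences, 1 transition and 8 transversions over 39 sites: P = 1/39 = 0.025641, Q = 8/39 = 0.205128.
d = −0.5·ln(0.743590) − 0.25·ln(0.589744) = −0.5·(-0.296265) − 0.25·(-0.528067) = 0.2801.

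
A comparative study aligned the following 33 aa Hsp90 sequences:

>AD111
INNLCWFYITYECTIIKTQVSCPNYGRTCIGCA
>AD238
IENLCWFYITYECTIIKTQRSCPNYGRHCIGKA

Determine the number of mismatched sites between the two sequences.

4

The sequences differ at positions 2 (N/E), 20 (V/R), 28 (T/H), 32 (C/K).
That gives 4 mismatches out of 33 aligned sites, so the Hamming distance is 4.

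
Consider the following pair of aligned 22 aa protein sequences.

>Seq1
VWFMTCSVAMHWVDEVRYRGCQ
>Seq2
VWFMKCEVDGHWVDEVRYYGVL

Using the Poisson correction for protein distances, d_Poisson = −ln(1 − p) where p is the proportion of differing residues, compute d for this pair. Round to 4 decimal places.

The sequences differ at positions 5 (T/K), 7 (S/E), 9 (A/D), 10 (M/G), 19 (R/Y), 21 (C/V), 22 (Q/L).
p = 7/22 = 0.318182.
d = −ln(1 − 0.318182) = −ln(0.681818) = 0.3830.

0.3830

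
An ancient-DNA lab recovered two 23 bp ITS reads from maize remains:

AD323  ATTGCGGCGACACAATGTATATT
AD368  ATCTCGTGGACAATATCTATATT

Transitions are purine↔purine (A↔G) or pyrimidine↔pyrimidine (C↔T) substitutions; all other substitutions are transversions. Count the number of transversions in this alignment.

6

Differing sites — 3:T/C (Ti); 4:G/T (Tv); 7:G/T (Tv); 8:C/G (Tv); 13:C/A (Tv); 14:A/T (Tv); 17:G/C (Tv).
Of the 7 differences, 1 transition and 6 transversions, so the answer is 6.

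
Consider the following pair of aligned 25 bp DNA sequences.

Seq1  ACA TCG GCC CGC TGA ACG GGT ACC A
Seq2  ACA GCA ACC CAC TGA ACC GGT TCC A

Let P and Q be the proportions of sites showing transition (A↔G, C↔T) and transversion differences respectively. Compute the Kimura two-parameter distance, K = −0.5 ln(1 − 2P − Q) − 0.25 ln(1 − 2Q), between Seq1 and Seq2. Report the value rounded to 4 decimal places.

0.2918

Differing sites — 4:T/G (Tv); 6:G/A (Ti); 7:G/A (Ti); 11:G/A (Ti); 18:G/C (Tv); 22:A/T (Tv).
Of the 6 differences, 3 transitions and 3 transversions over 25 sites: P = 3/25 = 0.120000, Q = 3/25 = 0.120000.
d = −0.5·ln(0.640000) − 0.25·ln(0.760000) = −0.5·(-0.446287) − 0.25·(-0.274437) = 0.2918.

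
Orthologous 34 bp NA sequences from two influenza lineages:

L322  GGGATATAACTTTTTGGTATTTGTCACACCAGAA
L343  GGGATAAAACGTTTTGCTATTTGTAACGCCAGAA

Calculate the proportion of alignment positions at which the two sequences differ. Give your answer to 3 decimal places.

The sequences differ at positions 7 (T/A), 11 (T/G), 17 (G/C), 25 (C/A), 28 (A/G).
There are 5 differences over 34 sites, so p = 5/34 = 0.147.

0.147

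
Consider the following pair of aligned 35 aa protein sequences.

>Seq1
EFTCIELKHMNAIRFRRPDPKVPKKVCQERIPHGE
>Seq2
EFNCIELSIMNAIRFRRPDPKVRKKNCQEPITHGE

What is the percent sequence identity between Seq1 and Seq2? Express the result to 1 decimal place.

80.0%

Mismatches occur at site 3 (T/N), site 8 (K/S), site 9 (H/I), site 23 (P/R), site 26 (V/N), site 30 (R/P), site 32 (P/T).
28 of the 35 sites match, so the percent identity is 28/35 × 100 = 80.0%.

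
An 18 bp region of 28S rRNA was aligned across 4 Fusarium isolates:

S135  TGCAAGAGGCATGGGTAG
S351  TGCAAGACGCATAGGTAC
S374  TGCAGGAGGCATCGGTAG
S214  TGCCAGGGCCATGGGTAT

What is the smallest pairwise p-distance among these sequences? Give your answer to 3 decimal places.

0.111

Pairwise Hamming distances:
  S135 vs S351: 3
  S135 vs S374: 2
  S135 vs S214: 4
  S351 vs S374: 4
  S351 vs S214: 6
  S374 vs S214: 6
The smallest is 2 mismatches, between S135 and S374; p = 2/18 = 0.111.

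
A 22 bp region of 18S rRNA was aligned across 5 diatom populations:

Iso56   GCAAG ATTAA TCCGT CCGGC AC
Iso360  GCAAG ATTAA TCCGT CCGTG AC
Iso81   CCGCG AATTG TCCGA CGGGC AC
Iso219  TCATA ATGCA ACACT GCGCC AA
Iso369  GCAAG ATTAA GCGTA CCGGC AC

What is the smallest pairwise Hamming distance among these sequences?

2

Pairwise Hamming distances:
  Iso56 vs Iso360: 2
  Iso56 vs Iso81: 8
  Iso56 vs Iso219: 11
  Iso56 vs Iso369: 4
  Iso360 vs Iso81: 10
  Iso360 vs Iso219: 12
  Iso360 vs Iso369: 6
  Iso81 vs Iso219: 16
  Iso81 vs Iso369: 10
  Iso219 vs Iso369: 12
The smallest is 2, between Iso56 and Iso360.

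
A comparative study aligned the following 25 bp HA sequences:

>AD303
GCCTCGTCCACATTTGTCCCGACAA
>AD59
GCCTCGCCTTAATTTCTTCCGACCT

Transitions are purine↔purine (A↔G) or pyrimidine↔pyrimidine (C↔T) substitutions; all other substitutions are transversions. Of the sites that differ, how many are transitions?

The sequences differ at positions 7 (T/C, transition), 9 (C/T, transition), 10 (A/T, transversion), 11 (C/A, transversion), 16 (G/C, transversion), 18 (C/T, transition), 24 (A/C, transversion), 25 (A/T, transversion).
Of the 8 differences, 3 transitions and 5 transversions, so the answer is 3.

3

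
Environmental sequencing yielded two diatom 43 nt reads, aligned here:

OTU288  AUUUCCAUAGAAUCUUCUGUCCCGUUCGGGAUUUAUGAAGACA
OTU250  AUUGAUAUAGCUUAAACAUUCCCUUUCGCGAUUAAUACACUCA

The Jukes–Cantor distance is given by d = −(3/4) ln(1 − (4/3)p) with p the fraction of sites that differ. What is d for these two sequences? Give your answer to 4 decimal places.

0.5617

Differing sites — 4:U/G; 5:C/A; 6:C/U; 11:A/C; 12:A/U; 14:C/A; 15:U/A; 16:U/A; 18:U/A; 19:G/U; 24:G/U; 29:G/C; 34:U/A; 37:G/A; 38:A/C; 40:G/C; 41:A/U.
p = 17/43 = 0.395349.
d = −0.75 · ln(1 − (4/3)·0.395349) = −0.75 · ln(0.472868) = −0.75 · (-0.748939) = 0.5617.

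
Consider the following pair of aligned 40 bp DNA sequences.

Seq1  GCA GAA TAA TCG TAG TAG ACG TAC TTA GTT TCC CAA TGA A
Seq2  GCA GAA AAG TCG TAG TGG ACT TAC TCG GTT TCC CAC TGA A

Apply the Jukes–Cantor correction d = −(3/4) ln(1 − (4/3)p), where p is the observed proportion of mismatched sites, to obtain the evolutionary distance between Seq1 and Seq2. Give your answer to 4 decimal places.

Mismatches occur at site 7 (T/A), site 9 (A/G), site 17 (A/G), site 21 (G/T), site 26 (T/C), site 27 (A/G), site 36 (A/C).
p = 7/40 = 0.175000.
d = −0.75 · ln(1 − (4/3)·0.175000) = −0.75 · ln(0.766667) = −0.75 · (-0.265703) = 0.1993.

0.1993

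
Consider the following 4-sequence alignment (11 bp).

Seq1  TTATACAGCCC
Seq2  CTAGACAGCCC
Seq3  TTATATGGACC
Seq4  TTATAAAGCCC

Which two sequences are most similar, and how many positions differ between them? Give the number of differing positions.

Pairwise Hamming distances:
  Seq1 vs Seq2: 2
  Seq1 vs Seq3: 3
  Seq1 vs Seq4: 1
  Seq2 vs Seq3: 5
  Seq2 vs Seq4: 3
  Seq3 vs Seq4: 3
The smallest is 1, between Seq1 and Seq4.

1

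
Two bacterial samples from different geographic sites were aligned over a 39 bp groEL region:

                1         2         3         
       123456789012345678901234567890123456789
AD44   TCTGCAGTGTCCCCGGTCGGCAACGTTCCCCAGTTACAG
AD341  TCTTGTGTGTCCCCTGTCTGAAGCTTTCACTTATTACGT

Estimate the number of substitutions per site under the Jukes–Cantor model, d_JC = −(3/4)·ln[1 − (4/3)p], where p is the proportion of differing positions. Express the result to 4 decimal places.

Differing sites — 4:G/T; 5:C/G; 6:A/T; 15:G/T; 19:G/T; 21:C/A; 23:A/G; 25:G/T; 29:C/A; 31:C/T; 32:A/T; 33:G/A; 38:A/G; 39:G/T.
p = 14/39 = 0.358974.
d = −0.75 · ln(1 − (4/3)·0.358974) = −0.75 · ln(0.521368) = −0.75 · (-0.651299) = 0.4885.

0.4885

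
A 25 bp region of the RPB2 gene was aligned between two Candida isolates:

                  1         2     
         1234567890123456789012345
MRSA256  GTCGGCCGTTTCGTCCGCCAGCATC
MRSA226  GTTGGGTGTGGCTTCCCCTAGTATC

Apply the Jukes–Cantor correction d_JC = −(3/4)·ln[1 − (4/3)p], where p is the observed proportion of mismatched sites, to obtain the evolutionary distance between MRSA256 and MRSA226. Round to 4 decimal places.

0.4904

Mismatches occur at site 3 (C/T), site 6 (C/G), site 7 (C/T), site 10 (T/G), site 11 (T/G), site 13 (G/T), site 17 (G/C), site 19 (C/T), site 22 (C/T).
p = 9/25 = 0.360000.
d = −0.75 · ln(1 − (4/3)·0.360000) = −0.75 · ln(0.520000) = −0.75 · (-0.653926) = 0.4904.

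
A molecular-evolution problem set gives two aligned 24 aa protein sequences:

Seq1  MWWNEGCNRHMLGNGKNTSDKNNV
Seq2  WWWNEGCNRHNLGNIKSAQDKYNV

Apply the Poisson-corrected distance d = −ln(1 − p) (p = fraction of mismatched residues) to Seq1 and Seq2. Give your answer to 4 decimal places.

0.3448

The sequences differ at positions 1 (M/W), 11 (M/N), 15 (G/I), 17 (N/S), 18 (T/A), 19 (S/Q), 22 (N/Y).
p = 7/24 = 0.291667.
d = −ln(1 − 0.291667) = −ln(0.708333) = 0.3448.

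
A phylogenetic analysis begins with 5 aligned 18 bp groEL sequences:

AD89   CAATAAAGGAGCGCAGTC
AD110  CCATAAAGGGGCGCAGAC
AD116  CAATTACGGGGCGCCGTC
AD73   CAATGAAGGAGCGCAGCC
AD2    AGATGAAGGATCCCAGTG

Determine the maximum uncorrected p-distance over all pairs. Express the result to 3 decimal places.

Pairwise Hamming distances:
  AD89 vs AD110: 3
  AD89 vs AD116: 4
  AD89 vs AD73: 2
  AD89 vs AD2: 6
  AD110 vs AD116: 5
  AD110 vs AD73: 4
  AD110 vs AD2: 8
  AD116 vs AD73: 5
  AD116 vs AD2: 9
  AD73 vs AD2: 6
The largest is 9 mismatches, between AD116 and AD2; p = 9/18 = 0.500.

0.500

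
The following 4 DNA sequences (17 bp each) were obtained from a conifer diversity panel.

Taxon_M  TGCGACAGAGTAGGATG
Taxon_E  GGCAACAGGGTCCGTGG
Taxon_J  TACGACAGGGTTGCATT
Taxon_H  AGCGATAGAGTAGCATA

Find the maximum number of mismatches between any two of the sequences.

Pairwise Hamming distances:
  Taxon_M vs Taxon_E: 7
  Taxon_M vs Taxon_J: 5
  Taxon_M vs Taxon_H: 4
  Taxon_E vs Taxon_J: 9
  Taxon_E vs Taxon_H: 10
  Taxon_J vs Taxon_H: 6
The largest is 10, between Taxon_E and Taxon_H.

10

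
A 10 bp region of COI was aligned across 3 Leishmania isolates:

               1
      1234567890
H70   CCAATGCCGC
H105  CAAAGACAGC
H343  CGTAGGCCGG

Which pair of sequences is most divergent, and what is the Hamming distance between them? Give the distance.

Pairwise Hamming distances:
  H70 vs H105: 4
  H70 vs H343: 4
  H105 vs H343: 5
The largest is 5, between H105 and H343.

5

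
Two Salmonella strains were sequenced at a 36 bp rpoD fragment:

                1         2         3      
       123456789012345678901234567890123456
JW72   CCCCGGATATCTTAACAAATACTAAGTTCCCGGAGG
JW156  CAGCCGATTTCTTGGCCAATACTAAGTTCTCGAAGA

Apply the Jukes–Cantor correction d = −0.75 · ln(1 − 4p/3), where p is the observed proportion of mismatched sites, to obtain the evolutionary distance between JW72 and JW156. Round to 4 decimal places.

0.3470

Mismatches occur at site 2 (C→A), site 3 (C→G), site 5 (G→C), site 9 (A→T), site 14 (A→G), site 15 (A→G), site 17 (A→C), site 30 (C→T), site 33 (G→A), site 36 (G→A).
p = 10/36 = 0.277778.
d = −0.75 · ln(1 − (4/3)·0.277778) = −0.75 · ln(0.629629) = −0.75 · (-0.462625) = 0.3470.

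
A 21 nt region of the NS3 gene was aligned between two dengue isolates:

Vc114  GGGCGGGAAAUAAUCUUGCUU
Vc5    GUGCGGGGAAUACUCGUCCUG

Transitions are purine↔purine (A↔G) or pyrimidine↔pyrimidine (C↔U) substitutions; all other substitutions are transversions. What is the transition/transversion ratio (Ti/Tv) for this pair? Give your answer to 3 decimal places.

The sequences differ at positions 2 (G/U, transversion), 8 (A/G, transition), 13 (A/C, transversion), 16 (U/G, transversion), 18 (G/C, transversion), 21 (U/G, transversion).
Of the 6 differences, 1 transition and 5 transversions, so Ti/Tv = 1/5 = 0.200.

0.200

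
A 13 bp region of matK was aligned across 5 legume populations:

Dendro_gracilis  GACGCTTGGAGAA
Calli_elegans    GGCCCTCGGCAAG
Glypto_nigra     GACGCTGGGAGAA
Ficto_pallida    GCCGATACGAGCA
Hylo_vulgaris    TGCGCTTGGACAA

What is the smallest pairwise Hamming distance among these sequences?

1

Pairwise Hamming distances:
  Dendro_gracilis vs Calli_elegans: 6
  Dendro_gracilis vs Glypto_nigra: 1
  Dendro_gracilis vs Ficto_pallida: 5
  Dendro_gracilis vs Hylo_vulgaris: 3
  Calli_elegans vs Glypto_nigra: 6
  Calli_elegans vs Ficto_pallida: 9
  Calli_elegans vs Hylo_vulgaris: 6
  Glypto_nigra vs Ficto_pallida: 5
  Glypto_nigra vs Hylo_vulgaris: 4
  Ficto_pallida vs Hylo_vulgaris: 7
The smallest is 1, between Dendro_gracilis and Glypto_nigra.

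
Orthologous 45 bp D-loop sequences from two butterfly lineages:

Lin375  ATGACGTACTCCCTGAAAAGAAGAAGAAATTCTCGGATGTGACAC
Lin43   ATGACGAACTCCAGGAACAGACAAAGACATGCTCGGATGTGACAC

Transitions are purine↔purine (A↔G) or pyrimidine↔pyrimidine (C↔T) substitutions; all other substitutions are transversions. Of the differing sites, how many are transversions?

7

The sequences differ at positions 7 (T/A, transversion), 13 (C/A, transversion), 14 (T/G, transversion), 18 (A/C, transversion), 22 (A/C, transversion), 23 (G/A, transition), 28 (A/C, transversion), 31 (T/G, transversion).
Of the 8 differences, 1 transition and 7 transversions, so the answer is 7.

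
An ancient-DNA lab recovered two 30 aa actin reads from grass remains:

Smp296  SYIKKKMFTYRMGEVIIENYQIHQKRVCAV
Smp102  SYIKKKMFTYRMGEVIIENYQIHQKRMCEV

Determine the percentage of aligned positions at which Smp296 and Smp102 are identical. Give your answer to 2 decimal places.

93.33%

Mismatches occur at site 27 (V→M), site 29 (A→E).
28 of the 30 sites match, so the percent identity is 28/30 × 100 = 93.33%.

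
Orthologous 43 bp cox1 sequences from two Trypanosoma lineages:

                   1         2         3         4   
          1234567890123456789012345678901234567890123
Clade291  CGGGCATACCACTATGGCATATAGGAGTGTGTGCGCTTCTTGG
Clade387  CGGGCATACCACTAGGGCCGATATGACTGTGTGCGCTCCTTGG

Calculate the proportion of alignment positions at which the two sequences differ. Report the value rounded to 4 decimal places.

0.1395

Differing sites — 15:T/G; 19:A/C; 20:T/G; 24:G/T; 27:G/C; 38:T/C.
There are 6 differences over 43 sites, so p = 6/43 = 0.1395.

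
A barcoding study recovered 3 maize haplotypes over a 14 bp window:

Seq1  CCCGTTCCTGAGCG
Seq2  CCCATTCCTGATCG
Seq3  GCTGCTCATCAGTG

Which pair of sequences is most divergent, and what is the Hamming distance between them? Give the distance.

8

Pairwise Hamming distances:
  Seq1 vs Seq2: 2
  Seq1 vs Seq3: 6
  Seq2 vs Seq3: 8
The largest is 8, between Seq2 and Seq3.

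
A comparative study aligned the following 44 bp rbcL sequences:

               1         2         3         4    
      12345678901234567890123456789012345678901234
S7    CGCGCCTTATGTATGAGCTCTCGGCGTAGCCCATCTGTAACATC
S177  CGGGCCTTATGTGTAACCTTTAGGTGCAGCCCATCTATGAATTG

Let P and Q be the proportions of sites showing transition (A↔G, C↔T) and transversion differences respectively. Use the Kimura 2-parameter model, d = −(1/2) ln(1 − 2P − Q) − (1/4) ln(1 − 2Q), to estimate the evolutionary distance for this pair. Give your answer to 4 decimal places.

Differing sites — 3:C/G (Tv); 13:A/G (Ti); 15:G/A (Ti); 17:G/C (Tv); 20:C/T (Ti); 22:C/A (Tv); 25:C/T (Ti); 27:T/C (Ti); 37:G/A (Ti); 39:A/G (Ti); 41:C/A (Tv); 42:A/T (Tv); 44:C/G (Tv).
Of the 13 differences, 7 transitions and 6 transversions over 44 sites: P = 7/44 = 0.159091, Q = 6/44 = 0.136364.
d = −0.5·ln(0.545454) − 0.25·ln(0.727272) = −0.5·(-0.606137) − 0.25·(-0.318455) = 0.3827.

0.3827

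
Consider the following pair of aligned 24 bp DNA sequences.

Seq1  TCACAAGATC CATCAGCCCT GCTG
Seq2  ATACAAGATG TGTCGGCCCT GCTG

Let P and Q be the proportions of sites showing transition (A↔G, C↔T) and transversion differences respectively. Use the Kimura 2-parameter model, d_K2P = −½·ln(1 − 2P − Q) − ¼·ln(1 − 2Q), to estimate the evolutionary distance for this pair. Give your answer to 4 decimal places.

Differing sites — 1:T/A (Tv); 2:C/T (Ti); 10:C/G (Tv); 11:C/T (Ti); 12:A/G (Ti); 15:A/G (Ti).
Of the 6 differences, 4 transitions and 2 transversions over 24 sites: P = 4/24 = 0.166667, Q = 2/24 = 0.083333.
d = −0.5·ln(0.583333) − 0.25·ln(0.833334) = −0.5·(-0.538997) − 0.25·(-0.182321) = 0.3151.

0.3151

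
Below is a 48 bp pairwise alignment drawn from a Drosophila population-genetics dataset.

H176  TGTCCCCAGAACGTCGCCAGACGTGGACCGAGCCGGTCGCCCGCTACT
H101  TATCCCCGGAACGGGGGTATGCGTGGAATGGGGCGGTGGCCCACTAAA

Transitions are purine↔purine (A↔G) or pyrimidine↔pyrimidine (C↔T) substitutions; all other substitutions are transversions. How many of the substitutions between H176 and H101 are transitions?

Mismatches occur at site 2 (G→A, transition), site 8 (A→G, transition), site 14 (T→G, transversion), site 15 (C→G, transversion), site 17 (C→G, transversion), site 18 (C→T, transition), site 20 (G→T, transversion), site 21 (A→G, transition), site 28 (C→A, transversion), site 29 (C→T, transition), site 31 (A→G, transition), site 33 (C→G, transversion), site 38 (C→G, transversion), site 43 (G→A, transition), site 47 (C→A, transversion), site 48 (T→A, transversion).
Of the 16 differences, 7 transitions and 9 transversions, so the answer is 7.

7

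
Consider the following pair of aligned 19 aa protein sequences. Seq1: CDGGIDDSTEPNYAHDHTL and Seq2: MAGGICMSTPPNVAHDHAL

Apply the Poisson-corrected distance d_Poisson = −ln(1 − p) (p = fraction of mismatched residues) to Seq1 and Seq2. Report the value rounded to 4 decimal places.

0.4595

Mismatches occur at site 1 (C/M), site 2 (D/A), site 6 (D/C), site 7 (D/M), site 10 (E/P), site 13 (Y/V), site 18 (T/A).
p = 7/19 = 0.368421.
d = −ln(1 − 0.368421) = −ln(0.631579) = 0.4595.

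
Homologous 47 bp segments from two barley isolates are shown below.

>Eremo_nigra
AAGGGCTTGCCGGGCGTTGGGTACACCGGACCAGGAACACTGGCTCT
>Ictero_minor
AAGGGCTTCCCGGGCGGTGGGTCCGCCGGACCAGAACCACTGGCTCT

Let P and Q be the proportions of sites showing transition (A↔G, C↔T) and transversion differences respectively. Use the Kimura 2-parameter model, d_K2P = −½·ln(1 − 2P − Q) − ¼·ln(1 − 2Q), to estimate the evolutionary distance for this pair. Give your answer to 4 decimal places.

0.1399

The sequences differ at positions 9 (G/C, transversion), 17 (T/G, transversion), 23 (A/C, transversion), 25 (A/G, transition), 35 (G/A, transition), 37 (A/C, transversion).
Of the 6 differences, 2 transitions and 4 transversions over 47 sites: P = 2/47 = 0.042553, Q = 4/47 = 0.085106.
d = −0.5·ln(0.829788) − 0.25·ln(0.829788) = −0.5·(-0.186585) − 0.25·(-0.186585) = 0.1399.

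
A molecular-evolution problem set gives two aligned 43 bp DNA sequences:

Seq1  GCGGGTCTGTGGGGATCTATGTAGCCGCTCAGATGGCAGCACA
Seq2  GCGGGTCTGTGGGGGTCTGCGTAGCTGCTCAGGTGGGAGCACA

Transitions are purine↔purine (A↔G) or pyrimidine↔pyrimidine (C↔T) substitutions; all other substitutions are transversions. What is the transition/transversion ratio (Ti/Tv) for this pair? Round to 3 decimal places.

Mismatches occur at site 15 (A/G, transition), site 19 (A/G, transition), site 20 (T/C, transition), site 26 (C/T, transition), site 33 (A/G, transition), site 37 (C/G, transversion).
Of the 6 differences, 5 transitions and 1 transversion, so Ti/Tv = 5/1 = 5.000.

5.000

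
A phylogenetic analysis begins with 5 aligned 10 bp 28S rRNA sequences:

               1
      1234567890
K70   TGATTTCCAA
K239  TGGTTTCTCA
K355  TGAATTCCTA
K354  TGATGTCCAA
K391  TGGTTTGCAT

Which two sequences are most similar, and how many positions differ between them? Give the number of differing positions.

1

Pairwise Hamming distances:
  K70 vs K239: 3
  K70 vs K355: 2
  K70 vs K354: 1
  K70 vs K391: 3
  K239 vs K355: 4
  K239 vs K354: 4
  K239 vs K391: 4
  K355 vs K354: 3
  K355 vs K391: 5
  K354 vs K391: 4
The smallest is 1, between K70 and K354.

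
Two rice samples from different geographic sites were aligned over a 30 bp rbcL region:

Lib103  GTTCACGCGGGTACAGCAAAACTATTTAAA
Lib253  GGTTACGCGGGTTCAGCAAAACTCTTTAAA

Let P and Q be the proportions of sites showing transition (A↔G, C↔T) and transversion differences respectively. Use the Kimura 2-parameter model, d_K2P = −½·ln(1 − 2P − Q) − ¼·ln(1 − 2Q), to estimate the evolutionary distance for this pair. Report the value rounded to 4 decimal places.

0.1469

The sequences differ at positions 2 (T/G, transversion), 4 (C/T, transition), 13 (A/T, transversion), 24 (A/C, transversion).
Of the 4 differences, 1 transition and 3 transversions over 30 sites: P = 1/30 = 0.033333, Q = 3/30 = 0.100000.
d = −0.5·ln(0.833334) − 0.25·ln(0.800000) = −0.5·(-0.182321) − 0.25·(-0.223144) = 0.1469.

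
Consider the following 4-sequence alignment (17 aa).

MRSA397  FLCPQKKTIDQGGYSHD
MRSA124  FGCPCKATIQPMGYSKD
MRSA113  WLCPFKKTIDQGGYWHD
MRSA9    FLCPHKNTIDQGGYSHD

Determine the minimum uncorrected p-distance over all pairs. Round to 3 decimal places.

Pairwise Hamming distances:
  MRSA397 vs MRSA124: 7
  MRSA397 vs MRSA113: 3
  MRSA397 vs MRSA9: 2
  MRSA124 vs MRSA113: 9
  MRSA124 vs MRSA9: 7
  MRSA113 vs MRSA9: 4
The smallest is 2 mismatches, between MRSA397 and MRSA9; p = 2/17 = 0.118.

0.118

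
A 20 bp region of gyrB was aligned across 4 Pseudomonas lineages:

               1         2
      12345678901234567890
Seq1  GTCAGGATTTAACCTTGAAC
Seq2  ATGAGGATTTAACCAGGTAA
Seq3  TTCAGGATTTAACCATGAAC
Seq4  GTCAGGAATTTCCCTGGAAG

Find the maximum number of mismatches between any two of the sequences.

8

Pairwise Hamming distances:
  Seq1 vs Seq2: 6
  Seq1 vs Seq3: 2
  Seq1 vs Seq4: 5
  Seq2 vs Seq3: 5
  Seq2 vs Seq4: 8
  Seq3 vs Seq4: 7
The largest is 8, between Seq2 and Seq4.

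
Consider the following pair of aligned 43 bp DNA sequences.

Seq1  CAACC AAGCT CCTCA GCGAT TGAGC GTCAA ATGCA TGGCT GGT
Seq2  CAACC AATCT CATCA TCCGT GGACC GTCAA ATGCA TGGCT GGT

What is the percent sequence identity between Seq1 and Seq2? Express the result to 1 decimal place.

83.7%

The sequences differ at positions 8 (G/T), 12 (C/A), 16 (G/T), 18 (G/C), 19 (A/G), 21 (T/G), 24 (G/C).
36 of the 43 sites match, so the percent identity is 36/43 × 100 = 83.7%.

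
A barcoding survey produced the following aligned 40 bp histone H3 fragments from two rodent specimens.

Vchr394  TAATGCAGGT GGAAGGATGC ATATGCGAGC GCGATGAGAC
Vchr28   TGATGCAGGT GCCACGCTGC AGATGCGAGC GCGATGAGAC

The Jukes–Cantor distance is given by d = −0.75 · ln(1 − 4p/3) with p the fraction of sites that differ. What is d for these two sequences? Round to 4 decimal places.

Differing sites — 2:A/G; 12:G/C; 13:A/C; 15:G/C; 17:A/C; 22:T/G.
p = 6/40 = 0.150000.
d = −0.75 · ln(1 − (4/3)·0.150000) = −0.75 · ln(0.800000) = −0.75 · (-0.223144) = 0.1674.

0.1674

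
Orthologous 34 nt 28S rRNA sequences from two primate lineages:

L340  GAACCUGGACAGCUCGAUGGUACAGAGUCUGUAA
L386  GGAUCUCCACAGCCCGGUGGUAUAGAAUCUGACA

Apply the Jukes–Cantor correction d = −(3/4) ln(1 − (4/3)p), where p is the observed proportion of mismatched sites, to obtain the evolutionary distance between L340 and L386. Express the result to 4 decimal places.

The sequences differ at positions 2 (A/G), 4 (C/U), 7 (G/C), 8 (G/C), 14 (U/C), 17 (A/G), 23 (C/U), 27 (G/A), 32 (U/A), 33 (A/C).
p = 10/34 = 0.294118.
d = −0.75 · ln(1 − (4/3)·0.294118) = −0.75 · ln(0.607843) = −0.75 · (-0.497839) = 0.3734.

0.3734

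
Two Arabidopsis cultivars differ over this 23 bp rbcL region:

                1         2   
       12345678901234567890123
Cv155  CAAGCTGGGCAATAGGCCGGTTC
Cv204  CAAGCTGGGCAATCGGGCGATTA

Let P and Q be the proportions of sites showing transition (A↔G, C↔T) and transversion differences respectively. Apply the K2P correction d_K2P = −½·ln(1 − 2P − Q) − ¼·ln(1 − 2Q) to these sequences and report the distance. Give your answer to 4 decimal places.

Mismatches occur at site 14 (A↔C, transversion), site 17 (C↔G, transversion), site 20 (G↔A, transition), site 23 (C↔A, transversion).
Of the 4 differences, 1 transition and 3 transversions over 23 sites: P = 1/23 = 0.043478, Q = 3/23 = 0.130435.
d = −0.5·ln(0.782609) − 0.25·ln(0.739130) = −0.5·(-0.245122) − 0.25·(-0.302281) = 0.1981.

0.1981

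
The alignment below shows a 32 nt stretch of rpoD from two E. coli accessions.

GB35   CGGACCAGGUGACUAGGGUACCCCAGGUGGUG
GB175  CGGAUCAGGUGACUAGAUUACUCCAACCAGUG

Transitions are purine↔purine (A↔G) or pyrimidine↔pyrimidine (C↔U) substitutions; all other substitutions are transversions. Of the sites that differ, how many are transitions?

6

Mismatches occur at site 5 (C↔U, transition), site 17 (G↔A, transition), site 18 (G↔U, transversion), site 22 (C↔U, transition), site 26 (G↔A, transition), site 27 (G↔C, transversion), site 28 (U↔C, transition), site 29 (G↔A, transition).
Of the 8 differences, 6 transitions and 2 transversions, so the answer is 6.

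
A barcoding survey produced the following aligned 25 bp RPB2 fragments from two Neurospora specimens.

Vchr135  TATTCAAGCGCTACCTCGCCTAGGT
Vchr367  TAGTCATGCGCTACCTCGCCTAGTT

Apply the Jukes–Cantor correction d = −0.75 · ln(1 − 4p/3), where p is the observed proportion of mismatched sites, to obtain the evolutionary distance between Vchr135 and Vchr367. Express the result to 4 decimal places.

0.1308

The sequences differ at positions 3 (T/G), 7 (A/T), 24 (G/T).
p = 3/25 = 0.120000.
d = −0.75 · ln(1 − (4/3)·0.120000) = −0.75 · ln(0.840000) = −0.75 · (-0.174353) = 0.1308.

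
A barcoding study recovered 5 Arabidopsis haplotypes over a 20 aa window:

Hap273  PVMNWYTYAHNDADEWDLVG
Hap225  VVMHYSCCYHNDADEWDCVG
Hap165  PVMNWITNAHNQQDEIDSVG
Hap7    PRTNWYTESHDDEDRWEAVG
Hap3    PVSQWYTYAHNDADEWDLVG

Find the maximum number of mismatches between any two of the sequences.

Pairwise Hamming distances:
  Hap273 vs Hap225: 8
  Hap273 vs Hap165: 6
  Hap273 vs Hap7: 9
  Hap273 vs Hap3: 2
  Hap225 vs Hap165: 11
  Hap225 vs Hap7: 14
  Hap225 vs Hap3: 9
  Hap165 vs Hap7: 12
  Hap165 vs Hap3: 8
  Hap7 vs Hap3: 10
The largest is 14, between Hap225 and Hap7.

14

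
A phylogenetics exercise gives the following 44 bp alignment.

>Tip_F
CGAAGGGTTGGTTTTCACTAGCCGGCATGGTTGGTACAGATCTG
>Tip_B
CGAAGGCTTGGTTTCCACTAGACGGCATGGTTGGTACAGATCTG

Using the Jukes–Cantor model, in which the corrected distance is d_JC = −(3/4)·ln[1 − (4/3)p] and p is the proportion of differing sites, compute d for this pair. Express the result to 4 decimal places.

0.0715

Differing sites — 7:G/C; 15:T/C; 22:C/A.
p = 3/44 = 0.068182.
d = −0.75 · ln(1 − (4/3)·0.068182) = −0.75 · ln(0.909091) = −0.75 · (-0.095310) = 0.0715.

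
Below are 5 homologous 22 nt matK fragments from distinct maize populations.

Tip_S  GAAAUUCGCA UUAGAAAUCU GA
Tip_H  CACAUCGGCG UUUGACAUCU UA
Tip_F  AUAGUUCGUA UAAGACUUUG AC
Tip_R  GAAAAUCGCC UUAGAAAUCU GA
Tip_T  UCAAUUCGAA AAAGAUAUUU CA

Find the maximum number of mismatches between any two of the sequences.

15

Pairwise Hamming distances:
  Tip_S vs Tip_H: 8
  Tip_S vs Tip_F: 11
  Tip_S vs Tip_R: 2
  Tip_S vs Tip_T: 8
  Tip_H vs Tip_F: 15
  Tip_H vs Tip_R: 9
  Tip_H vs Tip_T: 13
  Tip_F vs Tip_R: 13
  Tip_F vs Tip_T: 10
  Tip_R vs Tip_T: 10
The largest is 15, between Tip_H and Tip_F.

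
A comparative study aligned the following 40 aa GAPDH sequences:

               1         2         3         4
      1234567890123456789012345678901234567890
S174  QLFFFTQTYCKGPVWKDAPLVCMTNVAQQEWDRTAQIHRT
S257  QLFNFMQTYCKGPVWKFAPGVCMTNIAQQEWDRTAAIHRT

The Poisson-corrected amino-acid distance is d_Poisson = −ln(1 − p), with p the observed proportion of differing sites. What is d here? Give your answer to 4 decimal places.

Mismatches occur at site 4 (F/N), site 6 (T/M), site 17 (D/F), site 20 (L/G), site 26 (V/I), site 36 (Q/A).
p = 6/40 = 0.150000.
d = −ln(1 − 0.150000) = −ln(0.850000) = 0.1625.

0.1625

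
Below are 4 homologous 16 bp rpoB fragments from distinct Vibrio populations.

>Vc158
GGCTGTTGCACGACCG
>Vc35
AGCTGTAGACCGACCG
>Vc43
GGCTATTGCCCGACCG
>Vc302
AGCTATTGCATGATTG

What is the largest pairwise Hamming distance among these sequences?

7

Pairwise Hamming distances:
  Vc158 vs Vc35: 4
  Vc158 vs Vc43: 2
  Vc158 vs Vc302: 5
  Vc35 vs Vc43: 4
  Vc35 vs Vc302: 7
  Vc43 vs Vc302: 5
The largest is 7, between Vc35 and Vc302.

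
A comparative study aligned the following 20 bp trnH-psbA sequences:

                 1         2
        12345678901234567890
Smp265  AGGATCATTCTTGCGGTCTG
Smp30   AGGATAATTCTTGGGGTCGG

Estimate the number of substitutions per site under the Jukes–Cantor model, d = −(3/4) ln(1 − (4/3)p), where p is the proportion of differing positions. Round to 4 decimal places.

The sequences differ at positions 6 (C/A), 14 (C/G), 19 (T/G).
p = 3/20 = 0.150000.
d = −0.75 · ln(1 − (4/3)·0.150000) = −0.75 · ln(0.800000) = −0.75 · (-0.223144) = 0.1674.

0.1674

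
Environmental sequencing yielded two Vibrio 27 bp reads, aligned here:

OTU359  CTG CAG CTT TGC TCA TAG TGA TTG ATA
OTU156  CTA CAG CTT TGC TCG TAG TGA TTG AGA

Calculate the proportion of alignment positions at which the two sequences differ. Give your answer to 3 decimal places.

0.111

Mismatches occur at site 3 (G↔A), site 15 (A↔G), site 26 (T↔G).
There are 3 differences over 27 sites, so p = 3/27 = 0.111.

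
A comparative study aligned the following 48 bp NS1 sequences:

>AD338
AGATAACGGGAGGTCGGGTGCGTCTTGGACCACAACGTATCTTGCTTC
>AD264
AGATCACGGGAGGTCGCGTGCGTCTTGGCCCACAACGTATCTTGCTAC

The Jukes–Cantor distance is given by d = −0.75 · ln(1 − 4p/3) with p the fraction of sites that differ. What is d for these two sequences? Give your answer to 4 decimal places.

0.0883

Differing sites — 5:A/C; 17:G/C; 29:A/C; 47:T/A.
p = 4/48 = 0.083333.
d = −0.75 · ln(1 − (4/3)·0.083333) = −0.75 · ln(0.888889) = −0.75 · (-0.117783) = 0.0883.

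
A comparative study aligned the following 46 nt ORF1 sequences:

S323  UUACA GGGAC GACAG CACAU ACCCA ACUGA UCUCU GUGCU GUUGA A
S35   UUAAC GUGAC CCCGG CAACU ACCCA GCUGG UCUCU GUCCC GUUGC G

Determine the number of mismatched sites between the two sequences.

The sequences differ at positions 4 (C/A), 5 (A/C), 7 (G/U), 11 (G/C), 12 (A/C), 14 (A/G), 18 (C/A), 19 (A/C), 26 (A/G), 30 (A/G), 38 (G/C), 40 (U/C), 45 (A/C), 46 (A/G).
That gives 14 mismatches out of 46 aligned sites, so the Hamming distance is 14.

14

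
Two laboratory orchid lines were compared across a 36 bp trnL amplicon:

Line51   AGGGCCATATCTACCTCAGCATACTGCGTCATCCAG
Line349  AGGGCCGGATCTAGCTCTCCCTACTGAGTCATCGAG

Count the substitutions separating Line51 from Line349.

8

Mismatches occur at site 7 (A/G), site 8 (T/G), site 14 (C/G), site 18 (A/T), site 19 (G/C), site 21 (A/C), site 27 (C/A), site 34 (C/G).
That gives 8 mismatches out of 36 aligned sites, so the Hamming distance is 8.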